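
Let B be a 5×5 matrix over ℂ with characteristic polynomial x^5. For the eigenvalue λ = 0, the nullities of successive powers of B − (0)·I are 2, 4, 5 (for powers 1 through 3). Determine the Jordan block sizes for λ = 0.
Block sizes for λ = 0: [3, 2]

From the dimensions of kernels of powers, the number of Jordan blocks of size at least j is d_j − d_{j−1} where d_j = dim ker(N^j) (with d_0 = 0). Computing the differences gives [2, 2, 1].
The number of blocks of size exactly k is (#blocks of size ≥ k) − (#blocks of size ≥ k + 1), so the partition is: 1 block(s) of size 2, 1 block(s) of size 3.
In nonincreasing order the block sizes are [3, 2].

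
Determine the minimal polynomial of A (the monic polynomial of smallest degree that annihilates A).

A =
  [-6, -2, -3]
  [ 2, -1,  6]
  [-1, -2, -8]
x^2 + 10*x + 25

The characteristic polynomial is χ_A(x) = (x + 5)^3, so the eigenvalues are known. The minimal polynomial is
  m_A(x) = Π_λ (x − λ)^{k_λ}
where k_λ is the size of the *largest* Jordan block for λ (equivalently, the smallest k with (A − λI)^k v = 0 for every generalised eigenvector v of λ).

  λ = -5: largest Jordan block has size 2, contributing (x + 5)^2

So m_A(x) = (x + 5)^2 = x^2 + 10*x + 25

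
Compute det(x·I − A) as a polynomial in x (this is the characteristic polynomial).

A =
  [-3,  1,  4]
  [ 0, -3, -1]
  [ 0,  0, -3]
x^3 + 9*x^2 + 27*x + 27

Expanding det(x·I − A) (e.g. by cofactor expansion or by noting that A is similar to its Jordan form J, which has the same characteristic polynomial as A) gives
  χ_A(x) = x^3 + 9*x^2 + 27*x + 27
which factors as (x + 3)^3. The eigenvalues (with algebraic multiplicities) are λ = -3 with multiplicity 3.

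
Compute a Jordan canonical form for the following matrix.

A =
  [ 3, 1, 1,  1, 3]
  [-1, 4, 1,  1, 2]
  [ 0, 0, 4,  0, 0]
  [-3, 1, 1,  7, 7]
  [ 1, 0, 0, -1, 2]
J_3(4) ⊕ J_2(4)

The characteristic polynomial is
  det(x·I − A) = x^5 - 20*x^4 + 160*x^3 - 640*x^2 + 1280*x - 1024 = (x - 4)^5

Eigenvalues and multiplicities (the geometric multiplicity of λ is n − rank(A − λI), which equals the number of Jordan blocks for λ):
  λ = 4: algebraic multiplicity = 5, geometric multiplicity = 2

Determining the block sizes for each eigenvalue:
  λ = 4: with am = 5 and gm = 2, the partition is not yet determined (e.g. several partitions of 5 into 2 parts exist). Let N = A − (4)·I. Computing rank(N^1) = 3, rank(N^2) = 1, rank(N^3) = 0; the number of blocks of size ≥ j is rank(N^{j−1}) − rank(N^j), giving [2, 2, 1]. So we have 1 block(s) of size 3, 1 block(s) of size 2 → block sizes [3, 2]

Assembling the blocks gives a Jordan form
J =
  [4, 1, 0, 0, 0]
  [0, 4, 1, 0, 0]
  [0, 0, 4, 0, 0]
  [0, 0, 0, 4, 1]
  [0, 0, 0, 0, 4]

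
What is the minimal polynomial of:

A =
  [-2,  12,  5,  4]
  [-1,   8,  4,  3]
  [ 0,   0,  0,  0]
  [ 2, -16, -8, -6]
x^3

The characteristic polynomial is χ_A(x) = x^4, so the eigenvalues are known. The minimal polynomial is
  m_A(x) = Π_λ (x − λ)^{k_λ}
where k_λ is the size of the *largest* Jordan block for λ (equivalently, the smallest k with (A − λI)^k v = 0 for every generalised eigenvector v of λ).

  λ = 0: largest Jordan block has size 3, contributing (x − 0)^3

So m_A(x) = x^3 = x^3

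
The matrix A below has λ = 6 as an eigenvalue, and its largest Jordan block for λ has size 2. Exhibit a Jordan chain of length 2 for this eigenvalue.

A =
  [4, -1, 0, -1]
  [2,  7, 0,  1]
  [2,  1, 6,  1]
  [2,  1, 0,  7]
A Jordan chain for λ = 6 of length 2:
v_1 = (-2, 2, 2, 2)ᵀ
v_2 = (1, 0, 0, 0)ᵀ

Let N = A − (6)·I. We want v_2 with N^2 v_2 = 0 but N^1 v_2 ≠ 0; then v_{j-1} := N · v_j for j = 2, …, 2.

Pick v_2 = (1, 0, 0, 0)ᵀ.
Then v_1 = N · v_2 = (-2, 2, 2, 2)ᵀ.

Sanity check: (A − (6)·I) v_1 = (0, 0, 0, 0)ᵀ = 0. ✓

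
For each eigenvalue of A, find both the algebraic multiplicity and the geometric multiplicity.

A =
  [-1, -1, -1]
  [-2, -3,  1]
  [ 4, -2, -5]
λ = -3: alg = 3, geom = 1

Step 1 — factor the characteristic polynomial to read off the algebraic multiplicities:
  χ_A(x) = (x + 3)^3

Step 2 — compute geometric multiplicities via the rank-nullity identity g(λ) = n − rank(A − λI):
  rank(A − (-3)·I) = 2, so dim ker(A − (-3)·I) = n − 2 = 1

Summary:
  λ = -3: algebraic multiplicity = 3, geometric multiplicity = 1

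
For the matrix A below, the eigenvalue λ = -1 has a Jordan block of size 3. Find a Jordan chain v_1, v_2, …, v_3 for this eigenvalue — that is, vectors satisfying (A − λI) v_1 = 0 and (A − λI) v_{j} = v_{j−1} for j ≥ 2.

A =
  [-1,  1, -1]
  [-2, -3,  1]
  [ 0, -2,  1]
A Jordan chain for λ = -1 of length 3:
v_1 = (-2, 4, 4)ᵀ
v_2 = (0, -2, 0)ᵀ
v_3 = (1, 0, 0)ᵀ

Let N = A − (-1)·I. We want v_3 with N^3 v_3 = 0 but N^2 v_3 ≠ 0; then v_{j-1} := N · v_j for j = 3, …, 2.

Pick v_3 = (1, 0, 0)ᵀ.
Then v_2 = N · v_3 = (0, -2, 0)ᵀ.
Then v_1 = N · v_2 = (-2, 4, 4)ᵀ.

Sanity check: (A − (-1)·I) v_1 = (0, 0, 0)ᵀ = 0. ✓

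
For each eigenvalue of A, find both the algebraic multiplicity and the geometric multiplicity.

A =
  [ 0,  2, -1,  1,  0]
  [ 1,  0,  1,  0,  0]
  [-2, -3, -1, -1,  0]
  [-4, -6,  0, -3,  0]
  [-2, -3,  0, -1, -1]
λ = -1: alg = 5, geom = 3

Step 1 — factor the characteristic polynomial to read off the algebraic multiplicities:
  χ_A(x) = (x + 1)^5

Step 2 — compute geometric multiplicities via the rank-nullity identity g(λ) = n − rank(A − λI):
  rank(A − (-1)·I) = 2, so dim ker(A − (-1)·I) = n − 2 = 3

Summary:
  λ = -1: algebraic multiplicity = 5, geometric multiplicity = 3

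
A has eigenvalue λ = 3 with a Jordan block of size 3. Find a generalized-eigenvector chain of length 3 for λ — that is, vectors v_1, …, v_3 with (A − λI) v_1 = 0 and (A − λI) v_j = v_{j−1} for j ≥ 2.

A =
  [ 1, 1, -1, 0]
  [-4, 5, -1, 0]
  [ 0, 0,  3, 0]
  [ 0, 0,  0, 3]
A Jordan chain for λ = 3 of length 3:
v_1 = (1, 2, 0, 0)ᵀ
v_2 = (-1, -1, 0, 0)ᵀ
v_3 = (0, 0, 1, 0)ᵀ

Let N = A − (3)·I. We want v_3 with N^3 v_3 = 0 but N^2 v_3 ≠ 0; then v_{j-1} := N · v_j for j = 3, …, 2.

Pick v_3 = (0, 0, 1, 0)ᵀ.
Then v_2 = N · v_3 = (-1, -1, 0, 0)ᵀ.
Then v_1 = N · v_2 = (1, 2, 0, 0)ᵀ.

Sanity check: (A − (3)·I) v_1 = (0, 0, 0, 0)ᵀ = 0. ✓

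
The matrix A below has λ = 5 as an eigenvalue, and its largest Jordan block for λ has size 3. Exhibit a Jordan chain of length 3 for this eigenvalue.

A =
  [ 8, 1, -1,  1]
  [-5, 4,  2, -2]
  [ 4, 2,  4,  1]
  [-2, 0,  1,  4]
A Jordan chain for λ = 5 of length 3:
v_1 = (-2, 2, -4, 0)ᵀ
v_2 = (3, -5, 4, -2)ᵀ
v_3 = (1, 0, 0, 0)ᵀ

Let N = A − (5)·I. We want v_3 with N^3 v_3 = 0 but N^2 v_3 ≠ 0; then v_{j-1} := N · v_j for j = 3, …, 2.

Pick v_3 = (1, 0, 0, 0)ᵀ.
Then v_2 = N · v_3 = (3, -5, 4, -2)ᵀ.
Then v_1 = N · v_2 = (-2, 2, -4, 0)ᵀ.

Sanity check: (A − (5)·I) v_1 = (0, 0, 0, 0)ᵀ = 0. ✓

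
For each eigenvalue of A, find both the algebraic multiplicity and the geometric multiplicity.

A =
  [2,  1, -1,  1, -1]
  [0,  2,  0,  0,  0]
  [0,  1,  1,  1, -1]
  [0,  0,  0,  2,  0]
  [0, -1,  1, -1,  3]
λ = 2: alg = 5, geom = 4

Step 1 — factor the characteristic polynomial to read off the algebraic multiplicities:
  χ_A(x) = (x - 2)^5

Step 2 — compute geometric multiplicities via the rank-nullity identity g(λ) = n − rank(A − λI):
  rank(A − (2)·I) = 1, so dim ker(A − (2)·I) = n − 1 = 4

Summary:
  λ = 2: algebraic multiplicity = 5, geometric multiplicity = 4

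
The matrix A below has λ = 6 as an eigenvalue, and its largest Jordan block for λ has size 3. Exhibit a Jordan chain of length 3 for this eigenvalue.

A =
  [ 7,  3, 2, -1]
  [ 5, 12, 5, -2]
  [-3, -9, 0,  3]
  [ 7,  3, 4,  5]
A Jordan chain for λ = 6 of length 3:
v_1 = (3, 6, -9, 3)ᵀ
v_2 = (1, 5, -3, 7)ᵀ
v_3 = (1, 0, 0, 0)ᵀ

Let N = A − (6)·I. We want v_3 with N^3 v_3 = 0 but N^2 v_3 ≠ 0; then v_{j-1} := N · v_j for j = 3, …, 2.

Pick v_3 = (1, 0, 0, 0)ᵀ.
Then v_2 = N · v_3 = (1, 5, -3, 7)ᵀ.
Then v_1 = N · v_2 = (3, 6, -9, 3)ᵀ.

Sanity check: (A − (6)·I) v_1 = (0, 0, 0, 0)ᵀ = 0. ✓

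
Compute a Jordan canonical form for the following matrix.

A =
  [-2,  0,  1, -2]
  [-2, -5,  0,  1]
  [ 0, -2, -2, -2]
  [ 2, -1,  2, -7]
J_2(-4) ⊕ J_2(-4)

The characteristic polynomial is
  det(x·I − A) = x^4 + 16*x^3 + 96*x^2 + 256*x + 256 = (x + 4)^4

Eigenvalues and multiplicities (the geometric multiplicity of λ is n − rank(A − λI), which equals the number of Jordan blocks for λ):
  λ = -4: algebraic multiplicity = 4, geometric multiplicity = 2

Determining the block sizes for each eigenvalue:
  λ = -4: with am = 4 and gm = 2, the partition is not yet determined (e.g. several partitions of 4 into 2 parts exist). Let N = A − (-4)·I. Computing rank(N^1) = 2, rank(N^2) = 0; the number of blocks of size ≥ j is rank(N^{j−1}) − rank(N^j), giving [2, 2]. So we have 2 block(s) of size 2 → block sizes [2, 2]

Assembling the blocks gives a Jordan form
J =
  [-4,  1,  0,  0]
  [ 0, -4,  0,  0]
  [ 0,  0, -4,  1]
  [ 0,  0,  0, -4]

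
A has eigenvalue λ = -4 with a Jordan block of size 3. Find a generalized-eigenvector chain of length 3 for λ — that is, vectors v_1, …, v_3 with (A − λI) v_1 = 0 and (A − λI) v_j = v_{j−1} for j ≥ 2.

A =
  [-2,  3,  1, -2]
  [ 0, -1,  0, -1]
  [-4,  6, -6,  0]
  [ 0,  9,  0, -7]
A Jordan chain for λ = -4 of length 3:
v_1 = (3, 0, -6, 0)ᵀ
v_2 = (3, 3, 6, 9)ᵀ
v_3 = (0, 1, 0, 0)ᵀ

Let N = A − (-4)·I. We want v_3 with N^3 v_3 = 0 but N^2 v_3 ≠ 0; then v_{j-1} := N · v_j for j = 3, …, 2.

Pick v_3 = (0, 1, 0, 0)ᵀ.
Then v_2 = N · v_3 = (3, 3, 6, 9)ᵀ.
Then v_1 = N · v_2 = (3, 0, -6, 0)ᵀ.

Sanity check: (A − (-4)·I) v_1 = (0, 0, 0, 0)ᵀ = 0. ✓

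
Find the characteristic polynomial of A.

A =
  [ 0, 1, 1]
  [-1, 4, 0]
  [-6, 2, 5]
x^3 - 9*x^2 + 27*x - 27

Expanding det(x·I − A) (e.g. by cofactor expansion or by noting that A is similar to its Jordan form J, which has the same characteristic polynomial as A) gives
  χ_A(x) = x^3 - 9*x^2 + 27*x - 27
which factors as (x - 3)^3. The eigenvalues (with algebraic multiplicities) are λ = 3 with multiplicity 3.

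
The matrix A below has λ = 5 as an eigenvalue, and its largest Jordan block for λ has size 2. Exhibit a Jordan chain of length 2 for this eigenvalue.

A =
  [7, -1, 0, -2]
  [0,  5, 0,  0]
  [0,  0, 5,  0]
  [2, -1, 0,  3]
A Jordan chain for λ = 5 of length 2:
v_1 = (2, 0, 0, 2)ᵀ
v_2 = (1, 0, 0, 0)ᵀ

Let N = A − (5)·I. We want v_2 with N^2 v_2 = 0 but N^1 v_2 ≠ 0; then v_{j-1} := N · v_j for j = 2, …, 2.

Pick v_2 = (1, 0, 0, 0)ᵀ.
Then v_1 = N · v_2 = (2, 0, 0, 2)ᵀ.

Sanity check: (A − (5)·I) v_1 = (0, 0, 0, 0)ᵀ = 0. ✓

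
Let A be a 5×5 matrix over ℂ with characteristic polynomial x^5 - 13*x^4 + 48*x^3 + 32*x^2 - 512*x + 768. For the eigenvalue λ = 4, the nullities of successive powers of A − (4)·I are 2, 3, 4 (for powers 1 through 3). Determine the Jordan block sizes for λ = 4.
Block sizes for λ = 4: [3, 1]

From the dimensions of kernels of powers, the number of Jordan blocks of size at least j is d_j − d_{j−1} where d_j = dim ker(N^j) (with d_0 = 0). Computing the differences gives [2, 1, 1].
The number of blocks of size exactly k is (#blocks of size ≥ k) − (#blocks of size ≥ k + 1), so the partition is: 1 block(s) of size 1, 1 block(s) of size 3.
In nonincreasing order the block sizes are [3, 1].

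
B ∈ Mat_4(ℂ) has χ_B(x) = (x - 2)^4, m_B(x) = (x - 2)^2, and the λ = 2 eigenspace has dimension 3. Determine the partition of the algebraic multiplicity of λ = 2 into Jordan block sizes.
Block sizes for λ = 2: [2, 1, 1]

Step 1 — from the characteristic polynomial, algebraic multiplicity of λ = 2 is 4. From dim ker(B − (2)·I) = 3, there are exactly 3 Jordan blocks for λ = 2.
Step 2 — from the minimal polynomial, the factor (x − 2)^2 tells us the largest block for λ = 2 has size 2.
Step 3 — with total size 4, 3 blocks, and largest block 2, the block sizes (in nonincreasing order) are [2, 1, 1].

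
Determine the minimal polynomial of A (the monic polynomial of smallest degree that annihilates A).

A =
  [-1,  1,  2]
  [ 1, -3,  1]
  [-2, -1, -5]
x^3 + 9*x^2 + 27*x + 27

The characteristic polynomial is χ_A(x) = (x + 3)^3, so the eigenvalues are known. The minimal polynomial is
  m_A(x) = Π_λ (x − λ)^{k_λ}
where k_λ is the size of the *largest* Jordan block for λ (equivalently, the smallest k with (A − λI)^k v = 0 for every generalised eigenvector v of λ).

  λ = -3: largest Jordan block has size 3, contributing (x + 3)^3

So m_A(x) = (x + 3)^3 = x^3 + 9*x^2 + 27*x + 27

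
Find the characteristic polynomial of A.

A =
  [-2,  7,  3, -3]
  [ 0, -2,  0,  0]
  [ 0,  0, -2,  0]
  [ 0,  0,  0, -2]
x^4 + 8*x^3 + 24*x^2 + 32*x + 16

Expanding det(x·I − A) (e.g. by cofactor expansion or by noting that A is similar to its Jordan form J, which has the same characteristic polynomial as A) gives
  χ_A(x) = x^4 + 8*x^3 + 24*x^2 + 32*x + 16
which factors as (x + 2)^4. The eigenvalues (with algebraic multiplicities) are λ = -2 with multiplicity 4.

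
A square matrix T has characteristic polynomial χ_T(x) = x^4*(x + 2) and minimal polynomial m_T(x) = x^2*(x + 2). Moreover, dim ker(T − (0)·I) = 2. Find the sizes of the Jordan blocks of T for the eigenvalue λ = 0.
Block sizes for λ = 0: [2, 2]

Step 1 — from the characteristic polynomial, algebraic multiplicity of λ = 0 is 4. From dim ker(T − (0)·I) = 2, there are exactly 2 Jordan blocks for λ = 0.
Step 2 — from the minimal polynomial, the factor (x − 0)^2 tells us the largest block for λ = 0 has size 2.
Step 3 — with total size 4, 2 blocks, and largest block 2, the block sizes (in nonincreasing order) are [2, 2].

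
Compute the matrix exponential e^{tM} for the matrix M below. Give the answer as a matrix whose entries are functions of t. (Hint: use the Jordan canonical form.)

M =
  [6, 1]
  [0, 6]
e^{tM} =
  [exp(6*t), t*exp(6*t)]
  [0, exp(6*t)]

Strategy: write M = P · J · P⁻¹ where J is a Jordan canonical form, so e^{tM} = P · e^{tJ} · P⁻¹, and e^{tJ} can be computed block-by-block.

M has Jordan form
J =
  [6, 1]
  [0, 6]
(up to reordering of blocks).

Per-block formulas:
  For a 2×2 Jordan block J_2(6): exp(t · J_2(6)) = e^(6t)·(I + t·N), where N is the 2×2 nilpotent shift.

After assembling e^{tJ} and conjugating by P, we get:

e^{tM} =
  [exp(6*t), t*exp(6*t)]
  [0, exp(6*t)]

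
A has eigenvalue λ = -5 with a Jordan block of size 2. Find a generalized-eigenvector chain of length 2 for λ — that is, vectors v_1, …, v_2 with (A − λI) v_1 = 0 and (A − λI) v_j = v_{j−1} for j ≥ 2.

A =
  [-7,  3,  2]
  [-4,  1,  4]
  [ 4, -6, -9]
A Jordan chain for λ = -5 of length 2:
v_1 = (-2, -4, 4)ᵀ
v_2 = (1, 0, 0)ᵀ

Let N = A − (-5)·I. We want v_2 with N^2 v_2 = 0 but N^1 v_2 ≠ 0; then v_{j-1} := N · v_j for j = 2, …, 2.

Pick v_2 = (1, 0, 0)ᵀ.
Then v_1 = N · v_2 = (-2, -4, 4)ᵀ.

Sanity check: (A − (-5)·I) v_1 = (0, 0, 0)ᵀ = 0. ✓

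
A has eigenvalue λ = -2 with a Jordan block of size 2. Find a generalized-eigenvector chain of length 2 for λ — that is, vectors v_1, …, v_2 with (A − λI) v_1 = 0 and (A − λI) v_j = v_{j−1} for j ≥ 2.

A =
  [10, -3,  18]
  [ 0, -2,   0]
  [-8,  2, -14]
A Jordan chain for λ = -2 of length 2:
v_1 = (12, 0, -8)ᵀ
v_2 = (1, 0, 0)ᵀ

Let N = A − (-2)·I. We want v_2 with N^2 v_2 = 0 but N^1 v_2 ≠ 0; then v_{j-1} := N · v_j for j = 2, …, 2.

Pick v_2 = (1, 0, 0)ᵀ.
Then v_1 = N · v_2 = (12, 0, -8)ᵀ.

Sanity check: (A − (-2)·I) v_1 = (0, 0, 0)ᵀ = 0. ✓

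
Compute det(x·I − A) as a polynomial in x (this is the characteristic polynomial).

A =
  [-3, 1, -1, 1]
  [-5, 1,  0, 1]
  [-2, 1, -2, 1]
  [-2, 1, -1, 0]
x^4 + 4*x^3 + 6*x^2 + 4*x + 1

Expanding det(x·I − A) (e.g. by cofactor expansion or by noting that A is similar to its Jordan form J, which has the same characteristic polynomial as A) gives
  χ_A(x) = x^4 + 4*x^3 + 6*x^2 + 4*x + 1
which factors as (x + 1)^4. The eigenvalues (with algebraic multiplicities) are λ = -1 with multiplicity 4.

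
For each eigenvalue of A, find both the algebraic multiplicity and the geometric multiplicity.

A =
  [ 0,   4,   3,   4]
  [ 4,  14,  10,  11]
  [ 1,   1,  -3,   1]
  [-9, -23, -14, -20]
λ = -4: alg = 3, geom = 1; λ = 3: alg = 1, geom = 1

Step 1 — factor the characteristic polynomial to read off the algebraic multiplicities:
  χ_A(x) = (x - 3)*(x + 4)^3

Step 2 — compute geometric multiplicities via the rank-nullity identity g(λ) = n − rank(A − λI):
  rank(A − (-4)·I) = 3, so dim ker(A − (-4)·I) = n − 3 = 1
  rank(A − (3)·I) = 3, so dim ker(A − (3)·I) = n − 3 = 1

Summary:
  λ = -4: algebraic multiplicity = 3, geometric multiplicity = 1
  λ = 3: algebraic multiplicity = 1, geometric multiplicity = 1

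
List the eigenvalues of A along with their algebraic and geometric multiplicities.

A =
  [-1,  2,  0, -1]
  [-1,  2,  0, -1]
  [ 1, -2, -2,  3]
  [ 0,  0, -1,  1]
λ = 0: alg = 4, geom = 2

Step 1 — factor the characteristic polynomial to read off the algebraic multiplicities:
  χ_A(x) = x^4

Step 2 — compute geometric multiplicities via the rank-nullity identity g(λ) = n − rank(A − λI):
  rank(A − (0)·I) = 2, so dim ker(A − (0)·I) = n − 2 = 2

Summary:
  λ = 0: algebraic multiplicity = 4, geometric multiplicity = 2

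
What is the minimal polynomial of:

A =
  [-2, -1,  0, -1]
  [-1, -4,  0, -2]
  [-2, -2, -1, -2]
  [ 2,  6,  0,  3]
x^3 + 3*x^2 + 3*x + 1

The characteristic polynomial is χ_A(x) = (x + 1)^4, so the eigenvalues are known. The minimal polynomial is
  m_A(x) = Π_λ (x − λ)^{k_λ}
where k_λ is the size of the *largest* Jordan block for λ (equivalently, the smallest k with (A − λI)^k v = 0 for every generalised eigenvector v of λ).

  λ = -1: largest Jordan block has size 3, contributing (x + 1)^3

So m_A(x) = (x + 1)^3 = x^3 + 3*x^2 + 3*x + 1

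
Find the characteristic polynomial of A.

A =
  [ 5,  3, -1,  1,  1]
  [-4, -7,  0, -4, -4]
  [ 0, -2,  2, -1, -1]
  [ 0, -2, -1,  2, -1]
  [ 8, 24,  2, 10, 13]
x^5 - 15*x^4 + 90*x^3 - 270*x^2 + 405*x - 243

Expanding det(x·I − A) (e.g. by cofactor expansion or by noting that A is similar to its Jordan form J, which has the same characteristic polynomial as A) gives
  χ_A(x) = x^5 - 15*x^4 + 90*x^3 - 270*x^2 + 405*x - 243
which factors as (x - 3)^5. The eigenvalues (with algebraic multiplicities) are λ = 3 with multiplicity 5.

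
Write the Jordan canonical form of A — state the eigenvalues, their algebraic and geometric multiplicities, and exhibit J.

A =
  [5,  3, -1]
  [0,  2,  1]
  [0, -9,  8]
J_2(5) ⊕ J_1(5)

The characteristic polynomial is
  det(x·I − A) = x^3 - 15*x^2 + 75*x - 125 = (x - 5)^3

Eigenvalues and multiplicities (the geometric multiplicity of λ is n − rank(A − λI), which equals the number of Jordan blocks for λ):
  λ = 5: algebraic multiplicity = 3, geometric multiplicity = 2

Determining the block sizes for each eigenvalue:
  λ = 5: 2 blocks summing to 3 forces exactly one block of size 2 and the rest size 1 → block sizes [2, 1]

Assembling the blocks gives a Jordan form
J =
  [5, 1, 0]
  [0, 5, 0]
  [0, 0, 5]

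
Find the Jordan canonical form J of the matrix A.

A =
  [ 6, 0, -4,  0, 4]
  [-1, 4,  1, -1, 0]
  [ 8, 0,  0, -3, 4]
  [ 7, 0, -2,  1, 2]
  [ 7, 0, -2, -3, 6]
J_1(1) ⊕ J_3(4) ⊕ J_1(4)

The characteristic polynomial is
  det(x·I − A) = x^5 - 17*x^4 + 112*x^3 - 352*x^2 + 512*x - 256 = (x - 4)^4*(x - 1)

Eigenvalues and multiplicities (the geometric multiplicity of λ is n − rank(A − λI), which equals the number of Jordan blocks for λ):
  λ = 1: algebraic multiplicity = 1, geometric multiplicity = 1
  λ = 4: algebraic multiplicity = 4, geometric multiplicity = 2

Determining the block sizes for each eigenvalue:
  λ = 1: one block (gm = 1), so the single block has size am = 1 → block sizes [1]
  λ = 4: with am = 4 and gm = 2, the partition is not yet determined (e.g. several partitions of 4 into 2 parts exist). Let N = A − (4)·I. Computing rank(N^1) = 3, rank(N^2) = 2, rank(N^3) = 1; the number of blocks of size ≥ j is rank(N^{j−1}) − rank(N^j), giving [2, 1, 1]. So we have 1 block(s) of size 3, 1 block(s) of size 1 → block sizes [3, 1]

Assembling the blocks gives a Jordan form
J =
  [1, 0, 0, 0, 0]
  [0, 4, 1, 0, 0]
  [0, 0, 4, 1, 0]
  [0, 0, 0, 4, 0]
  [0, 0, 0, 0, 4]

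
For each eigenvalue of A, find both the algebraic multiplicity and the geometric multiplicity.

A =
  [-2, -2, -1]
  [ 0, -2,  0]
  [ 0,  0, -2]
λ = -2: alg = 3, geom = 2

Step 1 — factor the characteristic polynomial to read off the algebraic multiplicities:
  χ_A(x) = (x + 2)^3

Step 2 — compute geometric multiplicities via the rank-nullity identity g(λ) = n − rank(A − λI):
  rank(A − (-2)·I) = 1, so dim ker(A − (-2)·I) = n − 1 = 2

Summary:
  λ = -2: algebraic multiplicity = 3, geometric multiplicity = 2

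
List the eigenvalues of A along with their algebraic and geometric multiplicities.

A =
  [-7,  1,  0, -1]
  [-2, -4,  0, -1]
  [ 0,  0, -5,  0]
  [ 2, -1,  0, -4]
λ = -5: alg = 4, geom = 3

Step 1 — factor the characteristic polynomial to read off the algebraic multiplicities:
  χ_A(x) = (x + 5)^4

Step 2 — compute geometric multiplicities via the rank-nullity identity g(λ) = n − rank(A − λI):
  rank(A − (-5)·I) = 1, so dim ker(A − (-5)·I) = n − 1 = 3

Summary:
  λ = -5: algebraic multiplicity = 4, geometric multiplicity = 3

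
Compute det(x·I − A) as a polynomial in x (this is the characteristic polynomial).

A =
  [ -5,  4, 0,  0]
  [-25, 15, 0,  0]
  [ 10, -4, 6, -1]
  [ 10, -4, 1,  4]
x^4 - 20*x^3 + 150*x^2 - 500*x + 625

Expanding det(x·I − A) (e.g. by cofactor expansion or by noting that A is similar to its Jordan form J, which has the same characteristic polynomial as A) gives
  χ_A(x) = x^4 - 20*x^3 + 150*x^2 - 500*x + 625
which factors as (x - 5)^4. The eigenvalues (with algebraic multiplicities) are λ = 5 with multiplicity 4.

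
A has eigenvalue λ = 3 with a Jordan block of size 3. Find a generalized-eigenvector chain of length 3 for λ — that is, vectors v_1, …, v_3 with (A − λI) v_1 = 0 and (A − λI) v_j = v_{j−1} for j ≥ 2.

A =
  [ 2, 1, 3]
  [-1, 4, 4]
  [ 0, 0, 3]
A Jordan chain for λ = 3 of length 3:
v_1 = (1, 1, 0)ᵀ
v_2 = (3, 4, 0)ᵀ
v_3 = (0, 0, 1)ᵀ

Let N = A − (3)·I. We want v_3 with N^3 v_3 = 0 but N^2 v_3 ≠ 0; then v_{j-1} := N · v_j for j = 3, …, 2.

Pick v_3 = (0, 0, 1)ᵀ.
Then v_2 = N · v_3 = (3, 4, 0)ᵀ.
Then v_1 = N · v_2 = (1, 1, 0)ᵀ.

Sanity check: (A − (3)·I) v_1 = (0, 0, 0)ᵀ = 0. ✓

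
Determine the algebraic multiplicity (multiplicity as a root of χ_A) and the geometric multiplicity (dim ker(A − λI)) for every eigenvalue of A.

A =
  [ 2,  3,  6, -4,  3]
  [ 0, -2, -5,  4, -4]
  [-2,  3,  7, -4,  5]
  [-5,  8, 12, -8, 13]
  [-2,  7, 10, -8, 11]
λ = 2: alg = 5, geom = 2

Step 1 — factor the characteristic polynomial to read off the algebraic multiplicities:
  χ_A(x) = (x - 2)^5

Step 2 — compute geometric multiplicities via the rank-nullity identity g(λ) = n − rank(A − λI):
  rank(A − (2)·I) = 3, so dim ker(A − (2)·I) = n − 3 = 2

Summary:
  λ = 2: algebraic multiplicity = 5, geometric multiplicity = 2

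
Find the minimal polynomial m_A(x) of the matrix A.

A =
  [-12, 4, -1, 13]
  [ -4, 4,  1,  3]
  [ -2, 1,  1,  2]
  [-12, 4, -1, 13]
x^4 - 6*x^3 + 12*x^2 - 8*x

The characteristic polynomial is χ_A(x) = x*(x - 2)^3, so the eigenvalues are known. The minimal polynomial is
  m_A(x) = Π_λ (x − λ)^{k_λ}
where k_λ is the size of the *largest* Jordan block for λ (equivalently, the smallest k with (A − λI)^k v = 0 for every generalised eigenvector v of λ).

  λ = 0: largest Jordan block has size 1, contributing (x − 0)
  λ = 2: largest Jordan block has size 3, contributing (x − 2)^3

So m_A(x) = x*(x - 2)^3 = x^4 - 6*x^3 + 12*x^2 - 8*x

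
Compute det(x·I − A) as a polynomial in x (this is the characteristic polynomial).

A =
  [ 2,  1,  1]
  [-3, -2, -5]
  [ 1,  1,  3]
x^3 - 3*x^2 + 3*x - 1

Expanding det(x·I − A) (e.g. by cofactor expansion or by noting that A is similar to its Jordan form J, which has the same characteristic polynomial as A) gives
  χ_A(x) = x^3 - 3*x^2 + 3*x - 1
which factors as (x - 1)^3. The eigenvalues (with algebraic multiplicities) are λ = 1 with multiplicity 3.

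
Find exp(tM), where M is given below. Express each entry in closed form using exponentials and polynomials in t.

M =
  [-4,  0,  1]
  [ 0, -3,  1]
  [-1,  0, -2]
e^{tM} =
  [-t*exp(-3*t) + exp(-3*t), 0, t*exp(-3*t)]
  [-t^2*exp(-3*t)/2, exp(-3*t), t^2*exp(-3*t)/2 + t*exp(-3*t)]
  [-t*exp(-3*t), 0, t*exp(-3*t) + exp(-3*t)]

Strategy: write M = P · J · P⁻¹ where J is a Jordan canonical form, so e^{tM} = P · e^{tJ} · P⁻¹, and e^{tJ} can be computed block-by-block.

M has Jordan form
J =
  [-3,  1,  0]
  [ 0, -3,  1]
  [ 0,  0, -3]
(up to reordering of blocks).

Per-block formulas:
  For a 3×3 Jordan block J_3(-3): exp(t · J_3(-3)) = e^(-3t)·(I + t·N + (t^2/2)·N^2), where N is the 3×3 nilpotent shift.

After assembling e^{tJ} and conjugating by P, we get:

e^{tM} =
  [-t*exp(-3*t) + exp(-3*t), 0, t*exp(-3*t)]
  [-t^2*exp(-3*t)/2, exp(-3*t), t^2*exp(-3*t)/2 + t*exp(-3*t)]
  [-t*exp(-3*t), 0, t*exp(-3*t) + exp(-3*t)]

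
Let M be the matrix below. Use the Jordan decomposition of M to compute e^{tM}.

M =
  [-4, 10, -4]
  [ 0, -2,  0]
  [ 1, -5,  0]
e^{tM} =
  [-2*t*exp(-2*t) + exp(-2*t), 10*t*exp(-2*t), -4*t*exp(-2*t)]
  [0, exp(-2*t), 0]
  [t*exp(-2*t), -5*t*exp(-2*t), 2*t*exp(-2*t) + exp(-2*t)]

Strategy: write M = P · J · P⁻¹ where J is a Jordan canonical form, so e^{tM} = P · e^{tJ} · P⁻¹, and e^{tJ} can be computed block-by-block.

M has Jordan form
J =
  [-2,  1,  0]
  [ 0, -2,  0]
  [ 0,  0, -2]
(up to reordering of blocks).

Per-block formulas:
  For a 1×1 block at λ = -2: exp(t · [-2]) = [e^(-2t)].
  For a 2×2 Jordan block J_2(-2): exp(t · J_2(-2)) = e^(-2t)·(I + t·N), where N is the 2×2 nilpotent shift.

After assembling e^{tJ} and conjugating by P, we get:

e^{tM} =
  [-2*t*exp(-2*t) + exp(-2*t), 10*t*exp(-2*t), -4*t*exp(-2*t)]
  [0, exp(-2*t), 0]
  [t*exp(-2*t), -5*t*exp(-2*t), 2*t*exp(-2*t) + exp(-2*t)]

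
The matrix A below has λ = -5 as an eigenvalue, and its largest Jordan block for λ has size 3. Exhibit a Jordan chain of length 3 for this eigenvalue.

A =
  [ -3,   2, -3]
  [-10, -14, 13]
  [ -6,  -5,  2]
A Jordan chain for λ = -5 of length 3:
v_1 = (2, -8, -4)ᵀ
v_2 = (2, -10, -6)ᵀ
v_3 = (1, 0, 0)ᵀ

Let N = A − (-5)·I. We want v_3 with N^3 v_3 = 0 but N^2 v_3 ≠ 0; then v_{j-1} := N · v_j for j = 3, …, 2.

Pick v_3 = (1, 0, 0)ᵀ.
Then v_2 = N · v_3 = (2, -10, -6)ᵀ.
Then v_1 = N · v_2 = (2, -8, -4)ᵀ.

Sanity check: (A − (-5)·I) v_1 = (0, 0, 0)ᵀ = 0. ✓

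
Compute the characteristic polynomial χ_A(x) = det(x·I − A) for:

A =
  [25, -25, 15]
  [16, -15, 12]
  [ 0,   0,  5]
x^3 - 15*x^2 + 75*x - 125

Expanding det(x·I − A) (e.g. by cofactor expansion or by noting that A is similar to its Jordan form J, which has the same characteristic polynomial as A) gives
  χ_A(x) = x^3 - 15*x^2 + 75*x - 125
which factors as (x - 5)^3. The eigenvalues (with algebraic multiplicities) are λ = 5 with multiplicity 3.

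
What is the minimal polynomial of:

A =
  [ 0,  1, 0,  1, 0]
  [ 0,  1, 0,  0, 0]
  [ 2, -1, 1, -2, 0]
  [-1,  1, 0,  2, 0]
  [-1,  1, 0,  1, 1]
x^2 - 2*x + 1

The characteristic polynomial is χ_A(x) = (x - 1)^5, so the eigenvalues are known. The minimal polynomial is
  m_A(x) = Π_λ (x − λ)^{k_λ}
where k_λ is the size of the *largest* Jordan block for λ (equivalently, the smallest k with (A − λI)^k v = 0 for every generalised eigenvector v of λ).

  λ = 1: largest Jordan block has size 2, contributing (x − 1)^2

So m_A(x) = (x - 1)^2 = x^2 - 2*x + 1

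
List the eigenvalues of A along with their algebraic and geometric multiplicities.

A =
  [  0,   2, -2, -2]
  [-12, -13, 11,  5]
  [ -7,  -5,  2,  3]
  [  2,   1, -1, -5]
λ = -4: alg = 4, geom = 2

Step 1 — factor the characteristic polynomial to read off the algebraic multiplicities:
  χ_A(x) = (x + 4)^4

Step 2 — compute geometric multiplicities via the rank-nullity identity g(λ) = n − rank(A − λI):
  rank(A − (-4)·I) = 2, so dim ker(A − (-4)·I) = n − 2 = 2

Summary:
  λ = -4: algebraic multiplicity = 4, geometric multiplicity = 2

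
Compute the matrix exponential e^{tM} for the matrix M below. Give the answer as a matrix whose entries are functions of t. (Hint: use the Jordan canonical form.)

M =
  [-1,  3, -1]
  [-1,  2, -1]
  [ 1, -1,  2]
e^{tM} =
  [-2*t*exp(t) + exp(t), -t^2*exp(t) + 3*t*exp(t), -t^2*exp(t) - t*exp(t)]
  [-t*exp(t), -t^2*exp(t)/2 + t*exp(t) + exp(t), -t^2*exp(t)/2 - t*exp(t)]
  [t*exp(t), t^2*exp(t)/2 - t*exp(t), t^2*exp(t)/2 + t*exp(t) + exp(t)]

Strategy: write M = P · J · P⁻¹ where J is a Jordan canonical form, so e^{tM} = P · e^{tJ} · P⁻¹, and e^{tJ} can be computed block-by-block.

M has Jordan form
J =
  [1, 1, 0]
  [0, 1, 1]
  [0, 0, 1]
(up to reordering of blocks).

Per-block formulas:
  For a 3×3 Jordan block J_3(1): exp(t · J_3(1)) = e^(1t)·(I + t·N + (t^2/2)·N^2), where N is the 3×3 nilpotent shift.

After assembling e^{tJ} and conjugating by P, we get:

e^{tM} =
  [-2*t*exp(t) + exp(t), -t^2*exp(t) + 3*t*exp(t), -t^2*exp(t) - t*exp(t)]
  [-t*exp(t), -t^2*exp(t)/2 + t*exp(t) + exp(t), -t^2*exp(t)/2 - t*exp(t)]
  [t*exp(t), t^2*exp(t)/2 - t*exp(t), t^2*exp(t)/2 + t*exp(t) + exp(t)]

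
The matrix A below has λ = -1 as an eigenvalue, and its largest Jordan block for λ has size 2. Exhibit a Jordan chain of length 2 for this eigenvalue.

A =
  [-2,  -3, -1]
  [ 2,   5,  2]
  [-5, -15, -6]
A Jordan chain for λ = -1 of length 2:
v_1 = (-1, 2, -5)ᵀ
v_2 = (1, 0, 0)ᵀ

Let N = A − (-1)·I. We want v_2 with N^2 v_2 = 0 but N^1 v_2 ≠ 0; then v_{j-1} := N · v_j for j = 2, …, 2.

Pick v_2 = (1, 0, 0)ᵀ.
Then v_1 = N · v_2 = (-1, 2, -5)ᵀ.

Sanity check: (A − (-1)·I) v_1 = (0, 0, 0)ᵀ = 0. ✓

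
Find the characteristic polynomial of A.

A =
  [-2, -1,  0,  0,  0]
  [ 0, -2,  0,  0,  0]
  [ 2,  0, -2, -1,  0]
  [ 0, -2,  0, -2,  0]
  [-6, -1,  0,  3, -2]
x^5 + 10*x^4 + 40*x^3 + 80*x^2 + 80*x + 32

Expanding det(x·I − A) (e.g. by cofactor expansion or by noting that A is similar to its Jordan form J, which has the same characteristic polynomial as A) gives
  χ_A(x) = x^5 + 10*x^4 + 40*x^3 + 80*x^2 + 80*x + 32
which factors as (x + 2)^5. The eigenvalues (with algebraic multiplicities) are λ = -2 with multiplicity 5.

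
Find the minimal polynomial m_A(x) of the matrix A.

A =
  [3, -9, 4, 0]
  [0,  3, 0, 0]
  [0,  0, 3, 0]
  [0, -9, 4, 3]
x^2 - 6*x + 9

The characteristic polynomial is χ_A(x) = (x - 3)^4, so the eigenvalues are known. The minimal polynomial is
  m_A(x) = Π_λ (x − λ)^{k_λ}
where k_λ is the size of the *largest* Jordan block for λ (equivalently, the smallest k with (A − λI)^k v = 0 for every generalised eigenvector v of λ).

  λ = 3: largest Jordan block has size 2, contributing (x − 3)^2

So m_A(x) = (x - 3)^2 = x^2 - 6*x + 9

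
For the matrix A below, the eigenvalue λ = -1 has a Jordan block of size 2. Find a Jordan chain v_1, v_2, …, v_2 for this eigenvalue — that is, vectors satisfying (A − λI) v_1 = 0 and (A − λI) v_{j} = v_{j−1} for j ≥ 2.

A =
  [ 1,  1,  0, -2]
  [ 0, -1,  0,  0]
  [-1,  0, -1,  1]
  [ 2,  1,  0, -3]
A Jordan chain for λ = -1 of length 2:
v_1 = (2, 0, -1, 2)ᵀ
v_2 = (1, 0, 0, 0)ᵀ

Let N = A − (-1)·I. We want v_2 with N^2 v_2 = 0 but N^1 v_2 ≠ 0; then v_{j-1} := N · v_j for j = 2, …, 2.

Pick v_2 = (1, 0, 0, 0)ᵀ.
Then v_1 = N · v_2 = (2, 0, -1, 2)ᵀ.

Sanity check: (A − (-1)·I) v_1 = (0, 0, 0, 0)ᵀ = 0. ✓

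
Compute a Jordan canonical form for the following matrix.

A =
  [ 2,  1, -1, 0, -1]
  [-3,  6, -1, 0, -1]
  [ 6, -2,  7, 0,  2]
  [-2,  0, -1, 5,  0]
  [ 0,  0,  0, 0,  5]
J_2(5) ⊕ J_2(5) ⊕ J_1(5)

The characteristic polynomial is
  det(x·I − A) = x^5 - 25*x^4 + 250*x^3 - 1250*x^2 + 3125*x - 3125 = (x - 5)^5

Eigenvalues and multiplicities (the geometric multiplicity of λ is n − rank(A − λI), which equals the number of Jordan blocks for λ):
  λ = 5: algebraic multiplicity = 5, geometric multiplicity = 3

Determining the block sizes for each eigenvalue:
  λ = 5: with am = 5 and gm = 3, the partition is not yet determined (e.g. several partitions of 5 into 3 parts exist). Let N = A − (5)·I. Computing rank(N^1) = 2, rank(N^2) = 0; the number of blocks of size ≥ j is rank(N^{j−1}) − rank(N^j), giving [3, 2]. So we have 2 block(s) of size 2, 1 block(s) of size 1 → block sizes [2, 2, 1]

Assembling the blocks gives a Jordan form
J =
  [5, 1, 0, 0, 0]
  [0, 5, 0, 0, 0]
  [0, 0, 5, 1, 0]
  [0, 0, 0, 5, 0]
  [0, 0, 0, 0, 5]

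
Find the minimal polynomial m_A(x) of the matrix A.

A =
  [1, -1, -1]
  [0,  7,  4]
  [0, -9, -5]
x^3 - 3*x^2 + 3*x - 1

The characteristic polynomial is χ_A(x) = (x - 1)^3, so the eigenvalues are known. The minimal polynomial is
  m_A(x) = Π_λ (x − λ)^{k_λ}
where k_λ is the size of the *largest* Jordan block for λ (equivalently, the smallest k with (A − λI)^k v = 0 for every generalised eigenvector v of λ).

  λ = 1: largest Jordan block has size 3, contributing (x − 1)^3

So m_A(x) = (x - 1)^3 = x^3 - 3*x^2 + 3*x - 1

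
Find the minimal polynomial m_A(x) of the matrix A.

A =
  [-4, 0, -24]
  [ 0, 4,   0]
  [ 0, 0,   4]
x^2 - 16

The characteristic polynomial is χ_A(x) = (x - 4)^2*(x + 4), so the eigenvalues are known. The minimal polynomial is
  m_A(x) = Π_λ (x − λ)^{k_λ}
where k_λ is the size of the *largest* Jordan block for λ (equivalently, the smallest k with (A − λI)^k v = 0 for every generalised eigenvector v of λ).

  λ = -4: largest Jordan block has size 1, contributing (x + 4)
  λ = 4: largest Jordan block has size 1, contributing (x − 4)

So m_A(x) = (x - 4)*(x + 4) = x^2 - 16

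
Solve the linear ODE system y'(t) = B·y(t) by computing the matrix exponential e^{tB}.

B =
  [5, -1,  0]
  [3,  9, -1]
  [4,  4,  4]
e^{tB} =
  [-t^2*exp(6*t) - t*exp(6*t) + exp(6*t), -t^2*exp(6*t) - t*exp(6*t), t^2*exp(6*t)/2]
  [t^2*exp(6*t) + 3*t*exp(6*t), t^2*exp(6*t) + 3*t*exp(6*t) + exp(6*t), -t^2*exp(6*t)/2 - t*exp(6*t)]
  [4*t*exp(6*t), 4*t*exp(6*t), -2*t*exp(6*t) + exp(6*t)]

Strategy: write B = P · J · P⁻¹ where J is a Jordan canonical form, so e^{tB} = P · e^{tJ} · P⁻¹, and e^{tJ} can be computed block-by-block.

B has Jordan form
J =
  [6, 1, 0]
  [0, 6, 1]
  [0, 0, 6]
(up to reordering of blocks).

Per-block formulas:
  For a 3×3 Jordan block J_3(6): exp(t · J_3(6)) = e^(6t)·(I + t·N + (t^2/2)·N^2), where N is the 3×3 nilpotent shift.

After assembling e^{tJ} and conjugating by P, we get:

e^{tB} =
  [-t^2*exp(6*t) - t*exp(6*t) + exp(6*t), -t^2*exp(6*t) - t*exp(6*t), t^2*exp(6*t)/2]
  [t^2*exp(6*t) + 3*t*exp(6*t), t^2*exp(6*t) + 3*t*exp(6*t) + exp(6*t), -t^2*exp(6*t)/2 - t*exp(6*t)]
  [4*t*exp(6*t), 4*t*exp(6*t), -2*t*exp(6*t) + exp(6*t)]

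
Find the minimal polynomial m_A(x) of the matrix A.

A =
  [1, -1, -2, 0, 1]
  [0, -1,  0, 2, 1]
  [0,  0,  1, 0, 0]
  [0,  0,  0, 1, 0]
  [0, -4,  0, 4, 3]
x^3 - 3*x^2 + 3*x - 1

The characteristic polynomial is χ_A(x) = (x - 1)^5, so the eigenvalues are known. The minimal polynomial is
  m_A(x) = Π_λ (x − λ)^{k_λ}
where k_λ is the size of the *largest* Jordan block for λ (equivalently, the smallest k with (A − λI)^k v = 0 for every generalised eigenvector v of λ).

  λ = 1: largest Jordan block has size 3, contributing (x − 1)^3

So m_A(x) = (x - 1)^3 = x^3 - 3*x^2 + 3*x - 1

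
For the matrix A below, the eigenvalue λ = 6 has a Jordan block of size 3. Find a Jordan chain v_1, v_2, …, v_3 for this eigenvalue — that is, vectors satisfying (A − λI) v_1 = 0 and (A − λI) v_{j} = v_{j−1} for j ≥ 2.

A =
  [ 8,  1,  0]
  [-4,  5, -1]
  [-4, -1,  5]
A Jordan chain for λ = 6 of length 3:
v_1 = (1, -2, -2)ᵀ
v_2 = (1, -1, -1)ᵀ
v_3 = (0, 1, 0)ᵀ

Let N = A − (6)·I. We want v_3 with N^3 v_3 = 0 but N^2 v_3 ≠ 0; then v_{j-1} := N · v_j for j = 3, …, 2.

Pick v_3 = (0, 1, 0)ᵀ.
Then v_2 = N · v_3 = (1, -1, -1)ᵀ.
Then v_1 = N · v_2 = (1, -2, -2)ᵀ.

Sanity check: (A − (6)·I) v_1 = (0, 0, 0)ᵀ = 0. ✓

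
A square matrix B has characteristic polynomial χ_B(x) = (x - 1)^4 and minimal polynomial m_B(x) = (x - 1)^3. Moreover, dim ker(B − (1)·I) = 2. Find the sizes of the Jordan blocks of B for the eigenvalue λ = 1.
Block sizes for λ = 1: [3, 1]

Step 1 — from the characteristic polynomial, algebraic multiplicity of λ = 1 is 4. From dim ker(B − (1)·I) = 2, there are exactly 2 Jordan blocks for λ = 1.
Step 2 — from the minimal polynomial, the factor (x − 1)^3 tells us the largest block for λ = 1 has size 3.
Step 3 — with total size 4, 2 blocks, and largest block 3, the block sizes (in nonincreasing order) are [3, 1].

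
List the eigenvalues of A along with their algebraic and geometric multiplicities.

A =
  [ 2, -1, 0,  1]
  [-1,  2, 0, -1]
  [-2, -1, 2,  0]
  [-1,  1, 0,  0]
λ = 1: alg = 2, geom = 2; λ = 2: alg = 2, geom = 1

Step 1 — factor the characteristic polynomial to read off the algebraic multiplicities:
  χ_A(x) = (x - 2)^2*(x - 1)^2

Step 2 — compute geometric multiplicities via the rank-nullity identity g(λ) = n − rank(A − λI):
  rank(A − (1)·I) = 2, so dim ker(A − (1)·I) = n − 2 = 2
  rank(A − (2)·I) = 3, so dim ker(A − (2)·I) = n − 3 = 1

Summary:
  λ = 1: algebraic multiplicity = 2, geometric multiplicity = 2
  λ = 2: algebraic multiplicity = 2, geometric multiplicity = 1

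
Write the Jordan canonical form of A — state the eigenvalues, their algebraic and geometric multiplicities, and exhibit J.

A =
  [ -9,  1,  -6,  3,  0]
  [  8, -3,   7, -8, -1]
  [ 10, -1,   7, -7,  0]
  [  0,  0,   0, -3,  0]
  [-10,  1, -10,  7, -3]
J_3(-3) ⊕ J_1(-3) ⊕ J_1(1)

The characteristic polynomial is
  det(x·I − A) = x^5 + 11*x^4 + 42*x^3 + 54*x^2 - 27*x - 81 = (x - 1)*(x + 3)^4

Eigenvalues and multiplicities (the geometric multiplicity of λ is n − rank(A − λI), which equals the number of Jordan blocks for λ):
  λ = -3: algebraic multiplicity = 4, geometric multiplicity = 2
  λ = 1: algebraic multiplicity = 1, geometric multiplicity = 1

Determining the block sizes for each eigenvalue:
  λ = -3: with am = 4 and gm = 2, the partition is not yet determined (e.g. several partitions of 4 into 2 parts exist). Let N = A − (-3)·I. Computing rank(N^1) = 3, rank(N^2) = 2, rank(N^3) = 1; the number of blocks of size ≥ j is rank(N^{j−1}) − rank(N^j), giving [2, 1, 1]. So we have 1 block(s) of size 3, 1 block(s) of size 1 → block sizes [3, 1]
  λ = 1: one block (gm = 1), so the single block has size am = 1 → block sizes [1]

Assembling the blocks gives a Jordan form
J =
  [-3,  1,  0,  0, 0]
  [ 0, -3,  1,  0, 0]
  [ 0,  0, -3,  0, 0]
  [ 0,  0,  0, -3, 0]
  [ 0,  0,  0,  0, 1]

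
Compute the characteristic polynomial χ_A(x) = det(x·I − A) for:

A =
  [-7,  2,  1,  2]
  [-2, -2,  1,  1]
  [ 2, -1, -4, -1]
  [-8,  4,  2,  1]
x^4 + 12*x^3 + 54*x^2 + 108*x + 81

Expanding det(x·I − A) (e.g. by cofactor expansion or by noting that A is similar to its Jordan form J, which has the same characteristic polynomial as A) gives
  χ_A(x) = x^4 + 12*x^3 + 54*x^2 + 108*x + 81
which factors as (x + 3)^4. The eigenvalues (with algebraic multiplicities) are λ = -3 with multiplicity 4.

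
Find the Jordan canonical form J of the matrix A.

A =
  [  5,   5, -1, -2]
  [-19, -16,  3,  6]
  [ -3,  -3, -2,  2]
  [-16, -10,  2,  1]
J_3(-3) ⊕ J_1(-3)

The characteristic polynomial is
  det(x·I − A) = x^4 + 12*x^3 + 54*x^2 + 108*x + 81 = (x + 3)^4

Eigenvalues and multiplicities (the geometric multiplicity of λ is n − rank(A − λI), which equals the number of Jordan blocks for λ):
  λ = -3: algebraic multiplicity = 4, geometric multiplicity = 2

Determining the block sizes for each eigenvalue:
  λ = -3: with am = 4 and gm = 2, the partition is not yet determined (e.g. several partitions of 4 into 2 parts exist). Let N = A − (-3)·I. Computing rank(N^1) = 2, rank(N^2) = 1, rank(N^3) = 0; the number of blocks of size ≥ j is rank(N^{j−1}) − rank(N^j), giving [2, 1, 1]. So we have 1 block(s) of size 3, 1 block(s) of size 1 → block sizes [3, 1]

Assembling the blocks gives a Jordan form
J =
  [-3,  1,  0,  0]
  [ 0, -3,  1,  0]
  [ 0,  0, -3,  0]
  [ 0,  0,  0, -3]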